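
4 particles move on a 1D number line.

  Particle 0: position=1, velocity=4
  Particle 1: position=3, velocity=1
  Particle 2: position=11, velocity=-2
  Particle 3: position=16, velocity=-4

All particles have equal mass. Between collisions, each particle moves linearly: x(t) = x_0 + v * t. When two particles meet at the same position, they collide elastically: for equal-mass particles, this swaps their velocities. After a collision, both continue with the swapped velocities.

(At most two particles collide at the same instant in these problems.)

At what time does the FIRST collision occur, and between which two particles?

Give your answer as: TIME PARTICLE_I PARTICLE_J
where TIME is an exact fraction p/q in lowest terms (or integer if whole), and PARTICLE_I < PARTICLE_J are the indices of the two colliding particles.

Pair (0,1): pos 1,3 vel 4,1 -> gap=2, closing at 3/unit, collide at t=2/3
Pair (1,2): pos 3,11 vel 1,-2 -> gap=8, closing at 3/unit, collide at t=8/3
Pair (2,3): pos 11,16 vel -2,-4 -> gap=5, closing at 2/unit, collide at t=5/2
Earliest collision: t=2/3 between 0 and 1

Answer: 2/3 0 1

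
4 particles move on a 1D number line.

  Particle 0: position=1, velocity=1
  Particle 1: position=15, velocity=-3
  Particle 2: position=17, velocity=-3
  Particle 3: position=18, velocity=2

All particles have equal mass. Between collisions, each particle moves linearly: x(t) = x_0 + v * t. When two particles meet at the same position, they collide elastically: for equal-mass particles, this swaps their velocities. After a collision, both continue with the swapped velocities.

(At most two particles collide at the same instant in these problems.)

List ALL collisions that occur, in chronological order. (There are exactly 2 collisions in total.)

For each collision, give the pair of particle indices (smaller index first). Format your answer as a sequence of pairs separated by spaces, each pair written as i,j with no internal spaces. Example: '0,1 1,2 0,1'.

Answer: 0,1 1,2

Derivation:
Collision at t=7/2: particles 0 and 1 swap velocities; positions: p0=9/2 p1=9/2 p2=13/2 p3=25; velocities now: v0=-3 v1=1 v2=-3 v3=2
Collision at t=4: particles 1 and 2 swap velocities; positions: p0=3 p1=5 p2=5 p3=26; velocities now: v0=-3 v1=-3 v2=1 v3=2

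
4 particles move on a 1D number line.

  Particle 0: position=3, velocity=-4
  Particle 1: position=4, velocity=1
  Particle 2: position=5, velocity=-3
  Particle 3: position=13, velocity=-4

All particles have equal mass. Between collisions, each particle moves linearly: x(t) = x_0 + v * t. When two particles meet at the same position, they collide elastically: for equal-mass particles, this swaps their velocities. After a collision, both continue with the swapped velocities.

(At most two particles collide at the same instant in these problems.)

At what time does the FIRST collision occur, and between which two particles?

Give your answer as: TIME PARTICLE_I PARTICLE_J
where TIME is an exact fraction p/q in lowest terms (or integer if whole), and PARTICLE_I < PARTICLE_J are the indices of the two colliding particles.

Pair (0,1): pos 3,4 vel -4,1 -> not approaching (rel speed -5 <= 0)
Pair (1,2): pos 4,5 vel 1,-3 -> gap=1, closing at 4/unit, collide at t=1/4
Pair (2,3): pos 5,13 vel -3,-4 -> gap=8, closing at 1/unit, collide at t=8
Earliest collision: t=1/4 between 1 and 2

Answer: 1/4 1 2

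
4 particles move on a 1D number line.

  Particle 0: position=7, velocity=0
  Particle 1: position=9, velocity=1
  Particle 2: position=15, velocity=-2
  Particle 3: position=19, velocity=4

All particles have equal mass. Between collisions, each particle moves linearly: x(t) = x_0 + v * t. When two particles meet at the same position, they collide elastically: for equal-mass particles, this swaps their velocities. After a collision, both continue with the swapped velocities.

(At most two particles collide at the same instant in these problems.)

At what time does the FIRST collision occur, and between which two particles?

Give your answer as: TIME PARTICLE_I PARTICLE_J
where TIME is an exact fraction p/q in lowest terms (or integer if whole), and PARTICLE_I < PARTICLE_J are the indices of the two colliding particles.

Pair (0,1): pos 7,9 vel 0,1 -> not approaching (rel speed -1 <= 0)
Pair (1,2): pos 9,15 vel 1,-2 -> gap=6, closing at 3/unit, collide at t=2
Pair (2,3): pos 15,19 vel -2,4 -> not approaching (rel speed -6 <= 0)
Earliest collision: t=2 between 1 and 2

Answer: 2 1 2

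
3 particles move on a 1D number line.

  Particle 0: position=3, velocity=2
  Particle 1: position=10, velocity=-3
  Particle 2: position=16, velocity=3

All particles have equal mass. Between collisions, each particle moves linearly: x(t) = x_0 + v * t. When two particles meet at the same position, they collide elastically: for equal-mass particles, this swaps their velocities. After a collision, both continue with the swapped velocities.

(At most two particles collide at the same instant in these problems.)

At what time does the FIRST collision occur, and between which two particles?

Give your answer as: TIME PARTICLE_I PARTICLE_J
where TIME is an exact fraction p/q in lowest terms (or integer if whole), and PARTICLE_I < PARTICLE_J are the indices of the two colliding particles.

Answer: 7/5 0 1

Derivation:
Pair (0,1): pos 3,10 vel 2,-3 -> gap=7, closing at 5/unit, collide at t=7/5
Pair (1,2): pos 10,16 vel -3,3 -> not approaching (rel speed -6 <= 0)
Earliest collision: t=7/5 between 0 and 1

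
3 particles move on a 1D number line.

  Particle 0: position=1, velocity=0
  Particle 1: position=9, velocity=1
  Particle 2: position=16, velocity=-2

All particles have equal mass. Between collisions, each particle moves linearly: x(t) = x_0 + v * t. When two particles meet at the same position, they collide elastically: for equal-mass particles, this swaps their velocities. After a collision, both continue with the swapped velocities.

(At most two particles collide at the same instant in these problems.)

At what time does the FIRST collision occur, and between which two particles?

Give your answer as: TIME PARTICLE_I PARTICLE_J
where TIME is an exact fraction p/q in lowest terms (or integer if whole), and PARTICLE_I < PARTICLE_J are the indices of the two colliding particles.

Pair (0,1): pos 1,9 vel 0,1 -> not approaching (rel speed -1 <= 0)
Pair (1,2): pos 9,16 vel 1,-2 -> gap=7, closing at 3/unit, collide at t=7/3
Earliest collision: t=7/3 between 1 and 2

Answer: 7/3 1 2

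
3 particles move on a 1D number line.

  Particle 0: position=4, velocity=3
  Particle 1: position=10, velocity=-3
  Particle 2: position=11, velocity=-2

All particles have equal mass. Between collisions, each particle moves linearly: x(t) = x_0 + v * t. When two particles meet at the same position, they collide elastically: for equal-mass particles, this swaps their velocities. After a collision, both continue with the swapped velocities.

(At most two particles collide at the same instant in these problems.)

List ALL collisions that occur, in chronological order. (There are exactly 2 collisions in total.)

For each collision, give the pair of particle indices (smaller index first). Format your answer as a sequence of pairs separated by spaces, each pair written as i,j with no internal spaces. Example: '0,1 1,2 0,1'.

Answer: 0,1 1,2

Derivation:
Collision at t=1: particles 0 and 1 swap velocities; positions: p0=7 p1=7 p2=9; velocities now: v0=-3 v1=3 v2=-2
Collision at t=7/5: particles 1 and 2 swap velocities; positions: p0=29/5 p1=41/5 p2=41/5; velocities now: v0=-3 v1=-2 v2=3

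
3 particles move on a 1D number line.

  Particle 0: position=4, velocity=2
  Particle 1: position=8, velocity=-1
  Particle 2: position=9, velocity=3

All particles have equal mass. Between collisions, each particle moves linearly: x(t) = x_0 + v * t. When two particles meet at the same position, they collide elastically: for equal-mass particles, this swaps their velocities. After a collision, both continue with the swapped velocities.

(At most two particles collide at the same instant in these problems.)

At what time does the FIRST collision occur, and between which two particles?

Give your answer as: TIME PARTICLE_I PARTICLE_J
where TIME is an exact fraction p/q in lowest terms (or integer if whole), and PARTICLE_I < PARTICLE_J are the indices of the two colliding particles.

Answer: 4/3 0 1

Derivation:
Pair (0,1): pos 4,8 vel 2,-1 -> gap=4, closing at 3/unit, collide at t=4/3
Pair (1,2): pos 8,9 vel -1,3 -> not approaching (rel speed -4 <= 0)
Earliest collision: t=4/3 between 0 and 1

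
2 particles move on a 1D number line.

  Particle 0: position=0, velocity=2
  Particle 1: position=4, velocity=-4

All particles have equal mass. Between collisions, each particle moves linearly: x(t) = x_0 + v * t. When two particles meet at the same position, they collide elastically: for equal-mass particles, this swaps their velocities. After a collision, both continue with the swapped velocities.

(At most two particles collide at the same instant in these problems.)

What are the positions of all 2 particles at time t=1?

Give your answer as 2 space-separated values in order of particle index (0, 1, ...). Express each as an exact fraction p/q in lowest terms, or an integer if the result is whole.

Collision at t=2/3: particles 0 and 1 swap velocities; positions: p0=4/3 p1=4/3; velocities now: v0=-4 v1=2
Advance to t=1 (no further collisions before then); velocities: v0=-4 v1=2; positions = 0 2

Answer: 0 2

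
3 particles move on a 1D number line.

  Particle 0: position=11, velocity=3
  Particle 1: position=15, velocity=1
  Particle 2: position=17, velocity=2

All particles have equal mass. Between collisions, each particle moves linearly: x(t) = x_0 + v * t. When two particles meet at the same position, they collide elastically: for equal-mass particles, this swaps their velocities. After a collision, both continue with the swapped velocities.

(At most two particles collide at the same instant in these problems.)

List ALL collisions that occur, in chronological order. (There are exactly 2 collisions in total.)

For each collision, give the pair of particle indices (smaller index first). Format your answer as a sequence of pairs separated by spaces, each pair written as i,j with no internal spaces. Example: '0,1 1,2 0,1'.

Answer: 0,1 1,2

Derivation:
Collision at t=2: particles 0 and 1 swap velocities; positions: p0=17 p1=17 p2=21; velocities now: v0=1 v1=3 v2=2
Collision at t=6: particles 1 and 2 swap velocities; positions: p0=21 p1=29 p2=29; velocities now: v0=1 v1=2 v2=3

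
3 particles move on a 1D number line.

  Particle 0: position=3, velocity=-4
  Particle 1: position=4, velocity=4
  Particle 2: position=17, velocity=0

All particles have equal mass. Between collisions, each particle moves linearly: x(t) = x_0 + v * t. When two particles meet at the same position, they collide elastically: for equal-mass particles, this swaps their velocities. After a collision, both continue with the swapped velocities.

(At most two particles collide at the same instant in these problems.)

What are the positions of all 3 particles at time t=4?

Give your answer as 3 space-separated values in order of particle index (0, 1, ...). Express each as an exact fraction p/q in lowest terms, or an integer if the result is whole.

Collision at t=13/4: particles 1 and 2 swap velocities; positions: p0=-10 p1=17 p2=17; velocities now: v0=-4 v1=0 v2=4
Advance to t=4 (no further collisions before then); velocities: v0=-4 v1=0 v2=4; positions = -13 17 20

Answer: -13 17 20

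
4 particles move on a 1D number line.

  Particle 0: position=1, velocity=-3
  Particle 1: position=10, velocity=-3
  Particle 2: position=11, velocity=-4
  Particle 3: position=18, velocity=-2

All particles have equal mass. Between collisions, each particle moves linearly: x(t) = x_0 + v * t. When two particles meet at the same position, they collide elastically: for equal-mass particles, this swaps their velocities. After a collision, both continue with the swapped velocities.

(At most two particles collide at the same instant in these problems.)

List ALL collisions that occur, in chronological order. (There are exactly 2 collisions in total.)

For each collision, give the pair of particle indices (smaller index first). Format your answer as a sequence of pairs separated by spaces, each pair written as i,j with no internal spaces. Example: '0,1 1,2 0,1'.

Answer: 1,2 0,1

Derivation:
Collision at t=1: particles 1 and 2 swap velocities; positions: p0=-2 p1=7 p2=7 p3=16; velocities now: v0=-3 v1=-4 v2=-3 v3=-2
Collision at t=10: particles 0 and 1 swap velocities; positions: p0=-29 p1=-29 p2=-20 p3=-2; velocities now: v0=-4 v1=-3 v2=-3 v3=-2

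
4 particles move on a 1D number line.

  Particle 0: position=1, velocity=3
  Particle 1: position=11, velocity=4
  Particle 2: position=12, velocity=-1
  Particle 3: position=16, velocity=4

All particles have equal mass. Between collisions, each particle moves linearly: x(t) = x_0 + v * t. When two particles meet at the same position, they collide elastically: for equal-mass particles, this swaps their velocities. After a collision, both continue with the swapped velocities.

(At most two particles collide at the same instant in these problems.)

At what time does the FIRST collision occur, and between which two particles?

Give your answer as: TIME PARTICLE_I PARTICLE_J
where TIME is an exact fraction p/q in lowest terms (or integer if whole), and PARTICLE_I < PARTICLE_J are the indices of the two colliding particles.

Answer: 1/5 1 2

Derivation:
Pair (0,1): pos 1,11 vel 3,4 -> not approaching (rel speed -1 <= 0)
Pair (1,2): pos 11,12 vel 4,-1 -> gap=1, closing at 5/unit, collide at t=1/5
Pair (2,3): pos 12,16 vel -1,4 -> not approaching (rel speed -5 <= 0)
Earliest collision: t=1/5 between 1 and 2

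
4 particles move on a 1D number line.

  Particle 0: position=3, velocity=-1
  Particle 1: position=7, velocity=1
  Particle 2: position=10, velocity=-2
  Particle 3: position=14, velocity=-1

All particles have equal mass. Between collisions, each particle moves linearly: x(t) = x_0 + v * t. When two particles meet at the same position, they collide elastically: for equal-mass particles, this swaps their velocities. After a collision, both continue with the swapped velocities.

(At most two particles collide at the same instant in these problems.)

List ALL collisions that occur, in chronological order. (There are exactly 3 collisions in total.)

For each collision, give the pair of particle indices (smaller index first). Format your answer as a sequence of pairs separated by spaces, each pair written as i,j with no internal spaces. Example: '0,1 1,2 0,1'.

Answer: 1,2 2,3 0,1

Derivation:
Collision at t=1: particles 1 and 2 swap velocities; positions: p0=2 p1=8 p2=8 p3=13; velocities now: v0=-1 v1=-2 v2=1 v3=-1
Collision at t=7/2: particles 2 and 3 swap velocities; positions: p0=-1/2 p1=3 p2=21/2 p3=21/2; velocities now: v0=-1 v1=-2 v2=-1 v3=1
Collision at t=7: particles 0 and 1 swap velocities; positions: p0=-4 p1=-4 p2=7 p3=14; velocities now: v0=-2 v1=-1 v2=-1 v3=1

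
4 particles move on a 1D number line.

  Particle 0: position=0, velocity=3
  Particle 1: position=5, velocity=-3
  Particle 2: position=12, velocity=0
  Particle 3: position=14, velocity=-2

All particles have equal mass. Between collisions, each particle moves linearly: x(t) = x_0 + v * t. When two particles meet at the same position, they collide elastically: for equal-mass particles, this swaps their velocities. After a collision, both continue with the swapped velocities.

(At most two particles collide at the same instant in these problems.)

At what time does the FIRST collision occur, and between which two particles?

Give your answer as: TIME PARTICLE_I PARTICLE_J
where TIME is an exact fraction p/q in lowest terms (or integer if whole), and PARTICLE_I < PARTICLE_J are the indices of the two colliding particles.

Pair (0,1): pos 0,5 vel 3,-3 -> gap=5, closing at 6/unit, collide at t=5/6
Pair (1,2): pos 5,12 vel -3,0 -> not approaching (rel speed -3 <= 0)
Pair (2,3): pos 12,14 vel 0,-2 -> gap=2, closing at 2/unit, collide at t=1
Earliest collision: t=5/6 between 0 and 1

Answer: 5/6 0 1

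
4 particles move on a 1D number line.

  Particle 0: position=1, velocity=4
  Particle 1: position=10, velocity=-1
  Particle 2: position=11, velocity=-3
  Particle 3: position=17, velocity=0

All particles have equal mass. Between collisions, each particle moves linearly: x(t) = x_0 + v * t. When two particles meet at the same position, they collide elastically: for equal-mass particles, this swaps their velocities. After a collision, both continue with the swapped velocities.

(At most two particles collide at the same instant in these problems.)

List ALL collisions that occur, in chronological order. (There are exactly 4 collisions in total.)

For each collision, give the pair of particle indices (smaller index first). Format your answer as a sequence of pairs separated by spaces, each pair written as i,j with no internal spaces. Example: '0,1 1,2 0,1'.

Answer: 1,2 0,1 1,2 2,3

Derivation:
Collision at t=1/2: particles 1 and 2 swap velocities; positions: p0=3 p1=19/2 p2=19/2 p3=17; velocities now: v0=4 v1=-3 v2=-1 v3=0
Collision at t=10/7: particles 0 and 1 swap velocities; positions: p0=47/7 p1=47/7 p2=60/7 p3=17; velocities now: v0=-3 v1=4 v2=-1 v3=0
Collision at t=9/5: particles 1 and 2 swap velocities; positions: p0=28/5 p1=41/5 p2=41/5 p3=17; velocities now: v0=-3 v1=-1 v2=4 v3=0
Collision at t=4: particles 2 and 3 swap velocities; positions: p0=-1 p1=6 p2=17 p3=17; velocities now: v0=-3 v1=-1 v2=0 v3=4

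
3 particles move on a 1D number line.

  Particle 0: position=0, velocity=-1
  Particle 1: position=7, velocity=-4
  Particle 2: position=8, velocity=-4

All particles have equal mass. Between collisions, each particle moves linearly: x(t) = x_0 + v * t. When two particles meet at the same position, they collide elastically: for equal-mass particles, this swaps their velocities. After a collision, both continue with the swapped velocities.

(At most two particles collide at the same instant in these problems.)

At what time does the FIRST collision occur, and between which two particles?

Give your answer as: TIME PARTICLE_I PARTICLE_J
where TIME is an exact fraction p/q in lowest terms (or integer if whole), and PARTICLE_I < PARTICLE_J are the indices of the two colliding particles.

Answer: 7/3 0 1

Derivation:
Pair (0,1): pos 0,7 vel -1,-4 -> gap=7, closing at 3/unit, collide at t=7/3
Pair (1,2): pos 7,8 vel -4,-4 -> not approaching (rel speed 0 <= 0)
Earliest collision: t=7/3 between 0 and 1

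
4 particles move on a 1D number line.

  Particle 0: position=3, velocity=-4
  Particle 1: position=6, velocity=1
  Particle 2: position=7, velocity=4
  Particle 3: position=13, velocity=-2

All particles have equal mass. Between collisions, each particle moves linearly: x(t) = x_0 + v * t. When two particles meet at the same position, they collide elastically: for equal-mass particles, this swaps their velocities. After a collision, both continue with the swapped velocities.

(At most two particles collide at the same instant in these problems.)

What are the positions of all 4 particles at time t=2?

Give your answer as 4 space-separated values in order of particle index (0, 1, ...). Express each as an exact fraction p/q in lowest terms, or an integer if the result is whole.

Answer: -5 8 9 15

Derivation:
Collision at t=1: particles 2 and 3 swap velocities; positions: p0=-1 p1=7 p2=11 p3=11; velocities now: v0=-4 v1=1 v2=-2 v3=4
Advance to t=2 (no further collisions before then); velocities: v0=-4 v1=1 v2=-2 v3=4; positions = -5 8 9 15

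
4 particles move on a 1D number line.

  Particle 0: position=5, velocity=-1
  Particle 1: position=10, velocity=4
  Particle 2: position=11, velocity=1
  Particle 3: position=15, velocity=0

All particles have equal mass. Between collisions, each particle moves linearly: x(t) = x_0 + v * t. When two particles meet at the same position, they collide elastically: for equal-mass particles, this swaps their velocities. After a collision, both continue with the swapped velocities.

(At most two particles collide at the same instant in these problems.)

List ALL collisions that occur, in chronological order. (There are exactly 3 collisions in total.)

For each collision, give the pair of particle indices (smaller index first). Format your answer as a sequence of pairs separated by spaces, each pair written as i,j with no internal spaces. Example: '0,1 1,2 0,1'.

Answer: 1,2 2,3 1,2

Derivation:
Collision at t=1/3: particles 1 and 2 swap velocities; positions: p0=14/3 p1=34/3 p2=34/3 p3=15; velocities now: v0=-1 v1=1 v2=4 v3=0
Collision at t=5/4: particles 2 and 3 swap velocities; positions: p0=15/4 p1=49/4 p2=15 p3=15; velocities now: v0=-1 v1=1 v2=0 v3=4
Collision at t=4: particles 1 and 2 swap velocities; positions: p0=1 p1=15 p2=15 p3=26; velocities now: v0=-1 v1=0 v2=1 v3=4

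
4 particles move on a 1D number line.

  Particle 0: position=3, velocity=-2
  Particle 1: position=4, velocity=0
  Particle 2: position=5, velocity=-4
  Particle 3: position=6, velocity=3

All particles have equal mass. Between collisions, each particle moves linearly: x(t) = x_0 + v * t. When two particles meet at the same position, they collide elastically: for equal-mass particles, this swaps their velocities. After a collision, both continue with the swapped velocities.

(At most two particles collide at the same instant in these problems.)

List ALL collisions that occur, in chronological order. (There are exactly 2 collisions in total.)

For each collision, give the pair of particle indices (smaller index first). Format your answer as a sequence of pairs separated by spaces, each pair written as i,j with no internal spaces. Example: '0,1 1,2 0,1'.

Collision at t=1/4: particles 1 and 2 swap velocities; positions: p0=5/2 p1=4 p2=4 p3=27/4; velocities now: v0=-2 v1=-4 v2=0 v3=3
Collision at t=1: particles 0 and 1 swap velocities; positions: p0=1 p1=1 p2=4 p3=9; velocities now: v0=-4 v1=-2 v2=0 v3=3

Answer: 1,2 0,1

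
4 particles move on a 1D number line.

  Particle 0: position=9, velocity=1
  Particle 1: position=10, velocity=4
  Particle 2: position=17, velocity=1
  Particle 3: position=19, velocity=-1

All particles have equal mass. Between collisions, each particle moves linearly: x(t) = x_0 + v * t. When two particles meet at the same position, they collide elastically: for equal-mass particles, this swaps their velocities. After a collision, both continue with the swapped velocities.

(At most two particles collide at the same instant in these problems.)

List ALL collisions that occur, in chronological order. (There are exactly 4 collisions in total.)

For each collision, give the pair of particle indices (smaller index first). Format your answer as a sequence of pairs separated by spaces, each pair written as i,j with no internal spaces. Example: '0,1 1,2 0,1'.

Answer: 2,3 1,2 2,3 0,1

Derivation:
Collision at t=1: particles 2 and 3 swap velocities; positions: p0=10 p1=14 p2=18 p3=18; velocities now: v0=1 v1=4 v2=-1 v3=1
Collision at t=9/5: particles 1 and 2 swap velocities; positions: p0=54/5 p1=86/5 p2=86/5 p3=94/5; velocities now: v0=1 v1=-1 v2=4 v3=1
Collision at t=7/3: particles 2 and 3 swap velocities; positions: p0=34/3 p1=50/3 p2=58/3 p3=58/3; velocities now: v0=1 v1=-1 v2=1 v3=4
Collision at t=5: particles 0 and 1 swap velocities; positions: p0=14 p1=14 p2=22 p3=30; velocities now: v0=-1 v1=1 v2=1 v3=4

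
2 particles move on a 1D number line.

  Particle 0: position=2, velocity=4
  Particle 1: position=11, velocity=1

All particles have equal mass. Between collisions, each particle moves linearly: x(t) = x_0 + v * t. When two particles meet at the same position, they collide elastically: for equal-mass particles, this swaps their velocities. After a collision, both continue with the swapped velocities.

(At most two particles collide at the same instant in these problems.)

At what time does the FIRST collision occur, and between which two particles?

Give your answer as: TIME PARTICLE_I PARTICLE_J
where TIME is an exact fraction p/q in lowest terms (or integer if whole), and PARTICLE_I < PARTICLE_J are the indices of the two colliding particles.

Answer: 3 0 1

Derivation:
Pair (0,1): pos 2,11 vel 4,1 -> gap=9, closing at 3/unit, collide at t=3
Earliest collision: t=3 between 0 and 1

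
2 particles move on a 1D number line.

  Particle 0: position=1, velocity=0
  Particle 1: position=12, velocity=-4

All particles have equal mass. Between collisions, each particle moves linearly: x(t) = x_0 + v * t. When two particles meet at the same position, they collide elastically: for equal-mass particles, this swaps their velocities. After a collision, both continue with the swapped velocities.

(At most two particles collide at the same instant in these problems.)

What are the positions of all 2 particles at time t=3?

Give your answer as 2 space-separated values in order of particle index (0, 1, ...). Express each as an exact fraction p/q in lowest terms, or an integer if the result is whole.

Collision at t=11/4: particles 0 and 1 swap velocities; positions: p0=1 p1=1; velocities now: v0=-4 v1=0
Advance to t=3 (no further collisions before then); velocities: v0=-4 v1=0; positions = 0 1

Answer: 0 1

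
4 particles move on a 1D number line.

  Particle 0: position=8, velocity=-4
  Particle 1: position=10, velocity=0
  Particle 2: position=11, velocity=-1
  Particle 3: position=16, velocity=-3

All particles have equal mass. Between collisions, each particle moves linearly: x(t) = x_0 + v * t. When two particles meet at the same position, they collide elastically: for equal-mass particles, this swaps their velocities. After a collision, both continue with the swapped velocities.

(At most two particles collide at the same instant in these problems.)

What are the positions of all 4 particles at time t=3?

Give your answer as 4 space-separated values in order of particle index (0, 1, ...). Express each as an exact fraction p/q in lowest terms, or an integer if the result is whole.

Collision at t=1: particles 1 and 2 swap velocities; positions: p0=4 p1=10 p2=10 p3=13; velocities now: v0=-4 v1=-1 v2=0 v3=-3
Collision at t=2: particles 2 and 3 swap velocities; positions: p0=0 p1=9 p2=10 p3=10; velocities now: v0=-4 v1=-1 v2=-3 v3=0
Collision at t=5/2: particles 1 and 2 swap velocities; positions: p0=-2 p1=17/2 p2=17/2 p3=10; velocities now: v0=-4 v1=-3 v2=-1 v3=0
Advance to t=3 (no further collisions before then); velocities: v0=-4 v1=-3 v2=-1 v3=0; positions = -4 7 8 10

Answer: -4 7 8 10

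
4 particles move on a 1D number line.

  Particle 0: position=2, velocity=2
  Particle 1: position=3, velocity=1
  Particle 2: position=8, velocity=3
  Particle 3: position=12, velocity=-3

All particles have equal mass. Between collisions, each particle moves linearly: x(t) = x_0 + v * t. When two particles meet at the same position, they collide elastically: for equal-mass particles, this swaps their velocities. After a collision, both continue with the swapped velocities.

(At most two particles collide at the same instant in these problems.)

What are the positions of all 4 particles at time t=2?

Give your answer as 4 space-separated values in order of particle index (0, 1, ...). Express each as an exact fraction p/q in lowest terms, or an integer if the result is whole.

Answer: 5 6 6 14

Derivation:
Collision at t=2/3: particles 2 and 3 swap velocities; positions: p0=10/3 p1=11/3 p2=10 p3=10; velocities now: v0=2 v1=1 v2=-3 v3=3
Collision at t=1: particles 0 and 1 swap velocities; positions: p0=4 p1=4 p2=9 p3=11; velocities now: v0=1 v1=2 v2=-3 v3=3
Collision at t=2: particles 1 and 2 swap velocities; positions: p0=5 p1=6 p2=6 p3=14; velocities now: v0=1 v1=-3 v2=2 v3=3
Advance to t=2 (no further collisions before then); velocities: v0=1 v1=-3 v2=2 v3=3; positions = 5 6 6 14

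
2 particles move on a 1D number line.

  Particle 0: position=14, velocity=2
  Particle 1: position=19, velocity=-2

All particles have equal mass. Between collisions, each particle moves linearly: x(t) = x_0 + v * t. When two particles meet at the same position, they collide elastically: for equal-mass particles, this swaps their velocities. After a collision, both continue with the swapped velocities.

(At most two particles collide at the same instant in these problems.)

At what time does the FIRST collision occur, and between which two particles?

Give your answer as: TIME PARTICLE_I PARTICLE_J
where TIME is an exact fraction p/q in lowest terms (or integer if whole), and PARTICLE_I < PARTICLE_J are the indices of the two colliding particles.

Answer: 5/4 0 1

Derivation:
Pair (0,1): pos 14,19 vel 2,-2 -> gap=5, closing at 4/unit, collide at t=5/4
Earliest collision: t=5/4 between 0 and 1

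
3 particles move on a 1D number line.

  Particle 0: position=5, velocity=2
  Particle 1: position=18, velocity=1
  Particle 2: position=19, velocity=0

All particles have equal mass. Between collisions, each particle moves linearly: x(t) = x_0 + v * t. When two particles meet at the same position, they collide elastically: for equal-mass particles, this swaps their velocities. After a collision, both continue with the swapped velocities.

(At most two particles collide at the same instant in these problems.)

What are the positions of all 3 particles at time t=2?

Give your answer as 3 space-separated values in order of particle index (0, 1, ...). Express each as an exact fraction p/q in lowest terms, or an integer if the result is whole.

Answer: 9 19 20

Derivation:
Collision at t=1: particles 1 and 2 swap velocities; positions: p0=7 p1=19 p2=19; velocities now: v0=2 v1=0 v2=1
Advance to t=2 (no further collisions before then); velocities: v0=2 v1=0 v2=1; positions = 9 19 20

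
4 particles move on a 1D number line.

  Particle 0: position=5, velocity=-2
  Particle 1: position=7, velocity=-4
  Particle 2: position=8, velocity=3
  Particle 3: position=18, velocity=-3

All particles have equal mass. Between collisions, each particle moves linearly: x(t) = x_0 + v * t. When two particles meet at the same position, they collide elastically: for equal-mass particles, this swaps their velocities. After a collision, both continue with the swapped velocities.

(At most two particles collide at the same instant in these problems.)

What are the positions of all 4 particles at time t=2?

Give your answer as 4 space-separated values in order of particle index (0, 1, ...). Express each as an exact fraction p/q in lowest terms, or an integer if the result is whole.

Answer: -1 1 12 14

Derivation:
Collision at t=1: particles 0 and 1 swap velocities; positions: p0=3 p1=3 p2=11 p3=15; velocities now: v0=-4 v1=-2 v2=3 v3=-3
Collision at t=5/3: particles 2 and 3 swap velocities; positions: p0=1/3 p1=5/3 p2=13 p3=13; velocities now: v0=-4 v1=-2 v2=-3 v3=3
Advance to t=2 (no further collisions before then); velocities: v0=-4 v1=-2 v2=-3 v3=3; positions = -1 1 12 14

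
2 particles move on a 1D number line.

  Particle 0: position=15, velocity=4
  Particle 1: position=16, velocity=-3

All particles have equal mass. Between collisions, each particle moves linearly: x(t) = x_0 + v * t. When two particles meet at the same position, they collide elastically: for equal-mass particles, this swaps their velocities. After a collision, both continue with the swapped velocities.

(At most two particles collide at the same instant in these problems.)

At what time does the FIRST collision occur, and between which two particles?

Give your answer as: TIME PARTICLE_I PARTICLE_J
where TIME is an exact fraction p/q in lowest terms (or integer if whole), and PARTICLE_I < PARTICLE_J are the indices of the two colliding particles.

Pair (0,1): pos 15,16 vel 4,-3 -> gap=1, closing at 7/unit, collide at t=1/7
Earliest collision: t=1/7 between 0 and 1

Answer: 1/7 0 1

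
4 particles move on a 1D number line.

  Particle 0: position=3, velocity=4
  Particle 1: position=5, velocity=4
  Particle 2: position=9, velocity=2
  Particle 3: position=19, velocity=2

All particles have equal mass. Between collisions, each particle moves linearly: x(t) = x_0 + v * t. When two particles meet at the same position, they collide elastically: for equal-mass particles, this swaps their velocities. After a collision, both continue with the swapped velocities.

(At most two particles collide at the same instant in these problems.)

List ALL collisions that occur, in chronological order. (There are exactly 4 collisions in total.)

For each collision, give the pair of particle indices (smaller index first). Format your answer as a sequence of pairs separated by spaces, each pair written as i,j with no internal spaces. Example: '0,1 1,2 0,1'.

Collision at t=2: particles 1 and 2 swap velocities; positions: p0=11 p1=13 p2=13 p3=23; velocities now: v0=4 v1=2 v2=4 v3=2
Collision at t=3: particles 0 and 1 swap velocities; positions: p0=15 p1=15 p2=17 p3=25; velocities now: v0=2 v1=4 v2=4 v3=2
Collision at t=7: particles 2 and 3 swap velocities; positions: p0=23 p1=31 p2=33 p3=33; velocities now: v0=2 v1=4 v2=2 v3=4
Collision at t=8: particles 1 and 2 swap velocities; positions: p0=25 p1=35 p2=35 p3=37; velocities now: v0=2 v1=2 v2=4 v3=4

Answer: 1,2 0,1 2,3 1,2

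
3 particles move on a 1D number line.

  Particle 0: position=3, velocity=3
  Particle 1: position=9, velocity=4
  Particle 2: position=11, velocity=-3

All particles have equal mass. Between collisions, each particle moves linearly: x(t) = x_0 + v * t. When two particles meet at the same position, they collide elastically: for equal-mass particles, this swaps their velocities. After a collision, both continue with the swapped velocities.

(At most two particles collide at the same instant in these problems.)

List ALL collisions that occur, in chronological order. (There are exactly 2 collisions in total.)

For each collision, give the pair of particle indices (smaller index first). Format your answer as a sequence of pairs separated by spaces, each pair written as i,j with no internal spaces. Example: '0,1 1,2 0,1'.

Collision at t=2/7: particles 1 and 2 swap velocities; positions: p0=27/7 p1=71/7 p2=71/7; velocities now: v0=3 v1=-3 v2=4
Collision at t=4/3: particles 0 and 1 swap velocities; positions: p0=7 p1=7 p2=43/3; velocities now: v0=-3 v1=3 v2=4

Answer: 1,2 0,1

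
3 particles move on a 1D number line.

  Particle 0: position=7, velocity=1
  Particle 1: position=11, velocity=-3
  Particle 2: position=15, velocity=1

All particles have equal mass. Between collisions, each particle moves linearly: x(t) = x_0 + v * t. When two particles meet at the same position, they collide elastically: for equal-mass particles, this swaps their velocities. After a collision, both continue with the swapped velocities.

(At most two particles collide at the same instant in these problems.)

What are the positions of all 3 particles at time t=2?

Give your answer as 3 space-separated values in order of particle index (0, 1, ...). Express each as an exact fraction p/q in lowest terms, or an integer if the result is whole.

Collision at t=1: particles 0 and 1 swap velocities; positions: p0=8 p1=8 p2=16; velocities now: v0=-3 v1=1 v2=1
Advance to t=2 (no further collisions before then); velocities: v0=-3 v1=1 v2=1; positions = 5 9 17

Answer: 5 9 17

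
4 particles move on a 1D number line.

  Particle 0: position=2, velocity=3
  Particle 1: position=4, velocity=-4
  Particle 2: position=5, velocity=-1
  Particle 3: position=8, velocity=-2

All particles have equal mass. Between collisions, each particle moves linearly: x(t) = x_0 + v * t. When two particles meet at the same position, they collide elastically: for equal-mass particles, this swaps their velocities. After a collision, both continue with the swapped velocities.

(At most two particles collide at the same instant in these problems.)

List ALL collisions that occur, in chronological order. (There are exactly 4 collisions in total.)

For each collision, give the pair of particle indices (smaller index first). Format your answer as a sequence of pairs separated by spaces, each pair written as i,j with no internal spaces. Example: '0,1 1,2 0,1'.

Collision at t=2/7: particles 0 and 1 swap velocities; positions: p0=20/7 p1=20/7 p2=33/7 p3=52/7; velocities now: v0=-4 v1=3 v2=-1 v3=-2
Collision at t=3/4: particles 1 and 2 swap velocities; positions: p0=1 p1=17/4 p2=17/4 p3=13/2; velocities now: v0=-4 v1=-1 v2=3 v3=-2
Collision at t=6/5: particles 2 and 3 swap velocities; positions: p0=-4/5 p1=19/5 p2=28/5 p3=28/5; velocities now: v0=-4 v1=-1 v2=-2 v3=3
Collision at t=3: particles 1 and 2 swap velocities; positions: p0=-8 p1=2 p2=2 p3=11; velocities now: v0=-4 v1=-2 v2=-1 v3=3

Answer: 0,1 1,2 2,3 1,2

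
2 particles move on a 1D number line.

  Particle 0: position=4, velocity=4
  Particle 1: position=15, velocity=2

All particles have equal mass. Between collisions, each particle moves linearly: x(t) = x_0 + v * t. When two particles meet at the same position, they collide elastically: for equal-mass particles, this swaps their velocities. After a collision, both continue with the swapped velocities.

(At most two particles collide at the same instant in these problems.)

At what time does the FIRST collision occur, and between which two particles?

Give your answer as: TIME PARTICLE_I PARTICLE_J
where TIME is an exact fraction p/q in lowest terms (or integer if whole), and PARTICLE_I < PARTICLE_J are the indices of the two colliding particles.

Pair (0,1): pos 4,15 vel 4,2 -> gap=11, closing at 2/unit, collide at t=11/2
Earliest collision: t=11/2 between 0 and 1

Answer: 11/2 0 1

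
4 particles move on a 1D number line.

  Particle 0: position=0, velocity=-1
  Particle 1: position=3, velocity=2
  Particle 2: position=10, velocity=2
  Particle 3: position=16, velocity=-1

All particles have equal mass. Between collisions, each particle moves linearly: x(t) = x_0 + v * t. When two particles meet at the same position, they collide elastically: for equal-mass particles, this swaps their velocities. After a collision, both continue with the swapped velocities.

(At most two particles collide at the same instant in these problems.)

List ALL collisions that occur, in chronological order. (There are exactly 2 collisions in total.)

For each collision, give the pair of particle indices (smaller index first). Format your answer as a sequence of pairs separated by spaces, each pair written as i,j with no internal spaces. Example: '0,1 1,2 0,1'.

Collision at t=2: particles 2 and 3 swap velocities; positions: p0=-2 p1=7 p2=14 p3=14; velocities now: v0=-1 v1=2 v2=-1 v3=2
Collision at t=13/3: particles 1 and 2 swap velocities; positions: p0=-13/3 p1=35/3 p2=35/3 p3=56/3; velocities now: v0=-1 v1=-1 v2=2 v3=2

Answer: 2,3 1,2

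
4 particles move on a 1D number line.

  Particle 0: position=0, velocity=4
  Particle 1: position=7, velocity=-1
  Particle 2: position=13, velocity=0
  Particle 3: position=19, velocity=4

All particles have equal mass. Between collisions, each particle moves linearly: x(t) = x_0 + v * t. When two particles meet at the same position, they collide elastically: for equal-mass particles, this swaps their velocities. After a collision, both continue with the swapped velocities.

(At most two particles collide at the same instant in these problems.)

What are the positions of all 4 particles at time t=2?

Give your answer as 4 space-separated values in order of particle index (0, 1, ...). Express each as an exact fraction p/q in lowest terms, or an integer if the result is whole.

Answer: 5 8 13 27

Derivation:
Collision at t=7/5: particles 0 and 1 swap velocities; positions: p0=28/5 p1=28/5 p2=13 p3=123/5; velocities now: v0=-1 v1=4 v2=0 v3=4
Advance to t=2 (no further collisions before then); velocities: v0=-1 v1=4 v2=0 v3=4; positions = 5 8 13 27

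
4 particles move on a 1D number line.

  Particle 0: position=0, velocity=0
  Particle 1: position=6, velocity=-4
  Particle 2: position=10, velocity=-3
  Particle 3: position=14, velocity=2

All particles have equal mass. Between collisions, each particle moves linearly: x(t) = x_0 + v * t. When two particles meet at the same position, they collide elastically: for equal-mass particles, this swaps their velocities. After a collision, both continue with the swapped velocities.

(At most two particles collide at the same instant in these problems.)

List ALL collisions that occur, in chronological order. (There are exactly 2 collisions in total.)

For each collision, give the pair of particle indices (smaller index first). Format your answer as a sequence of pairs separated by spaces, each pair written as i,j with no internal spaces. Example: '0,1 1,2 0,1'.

Collision at t=3/2: particles 0 and 1 swap velocities; positions: p0=0 p1=0 p2=11/2 p3=17; velocities now: v0=-4 v1=0 v2=-3 v3=2
Collision at t=10/3: particles 1 and 2 swap velocities; positions: p0=-22/3 p1=0 p2=0 p3=62/3; velocities now: v0=-4 v1=-3 v2=0 v3=2

Answer: 0,1 1,2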